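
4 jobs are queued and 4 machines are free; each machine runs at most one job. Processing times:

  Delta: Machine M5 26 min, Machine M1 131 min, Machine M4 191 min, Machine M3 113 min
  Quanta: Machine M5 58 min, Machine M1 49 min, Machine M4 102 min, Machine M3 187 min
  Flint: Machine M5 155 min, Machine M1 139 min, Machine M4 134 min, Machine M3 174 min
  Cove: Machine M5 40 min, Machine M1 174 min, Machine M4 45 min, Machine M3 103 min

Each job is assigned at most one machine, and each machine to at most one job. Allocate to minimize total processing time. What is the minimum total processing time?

Minimum total: 294 min

Optimal: Delta→Machine M5 (26 min), Quanta→Machine M1 (49 min), Flint→Machine M3 (174 min), Cove→Machine M4 (45 min) — total 26+49+174+45 = 294 min.
Row-greedy (each job in turn takes its cheapest remaining machine) gives 312 min, worse by 18.
Next-best assignment: Delta→Machine M5, Quanta→Machine M1, Flint→Machine M4, Cove→Machine M3 = 312 min.
Swapping Delta↔Flint (Delta→Machine M3 113 min, Flint→Machine M5 155 min) adds 68.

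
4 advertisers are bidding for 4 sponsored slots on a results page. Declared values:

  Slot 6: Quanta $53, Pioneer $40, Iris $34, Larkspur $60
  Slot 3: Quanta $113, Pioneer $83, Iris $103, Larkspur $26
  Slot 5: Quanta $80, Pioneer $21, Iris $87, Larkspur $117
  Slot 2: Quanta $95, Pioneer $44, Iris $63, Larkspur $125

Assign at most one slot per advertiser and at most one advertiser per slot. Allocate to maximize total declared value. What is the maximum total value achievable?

Optimal: Quanta→Slot 3 ($113), Pioneer→Slot 6 ($40), Iris→Slot 5 ($87), Larkspur→Slot 2 ($125) — total 113+40+87+125 = $365.
Next-best assignment: Quanta→Slot 2, Pioneer→Slot 6, Iris→Slot 3, Larkspur→Slot 5 = $355.
Checked against all permutations: $365 is optimal.

Max total: $365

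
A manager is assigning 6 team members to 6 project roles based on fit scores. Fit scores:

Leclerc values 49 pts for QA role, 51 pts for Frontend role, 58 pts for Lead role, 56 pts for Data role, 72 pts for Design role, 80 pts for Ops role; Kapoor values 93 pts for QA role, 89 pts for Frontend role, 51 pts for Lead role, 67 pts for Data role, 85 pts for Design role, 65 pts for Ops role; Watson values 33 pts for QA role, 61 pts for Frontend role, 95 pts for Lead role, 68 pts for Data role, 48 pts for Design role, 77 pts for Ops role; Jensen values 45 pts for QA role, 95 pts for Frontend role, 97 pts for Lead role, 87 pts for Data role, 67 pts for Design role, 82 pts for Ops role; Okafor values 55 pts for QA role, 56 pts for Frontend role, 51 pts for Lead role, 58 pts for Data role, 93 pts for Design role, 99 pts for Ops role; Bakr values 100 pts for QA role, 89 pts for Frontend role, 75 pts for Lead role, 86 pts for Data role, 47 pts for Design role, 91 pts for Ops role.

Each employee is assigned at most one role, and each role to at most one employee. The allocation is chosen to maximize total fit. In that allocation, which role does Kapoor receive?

Optimal: Leclerc→Ops role (80 pts), Kapoor→Frontend role (89 pts), Watson→Lead role (95 pts), Jensen→Data role (87 pts), Okafor→Design role (93 pts), Bakr→QA role (100 pts) — total 80+89+95+87+93+100 = 544 pts.
Row-greedy (each employee in turn takes its best remaining role) gives 542 pts, worse by 2.
Next-best assignment: Leclerc→Design role, Kapoor→Frontend role, Watson→Lead role, Jensen→Data role, Okafor→Ops role, Bakr→QA role = 542 pts.
Every other assignment is strictly worse.
Kapoor's own top role is QA role (93 pts), but forcing Kapoor→QA role and reassigning the rest optimally gives only 542 pts — worse by 2.

Kapoor receives Frontend role.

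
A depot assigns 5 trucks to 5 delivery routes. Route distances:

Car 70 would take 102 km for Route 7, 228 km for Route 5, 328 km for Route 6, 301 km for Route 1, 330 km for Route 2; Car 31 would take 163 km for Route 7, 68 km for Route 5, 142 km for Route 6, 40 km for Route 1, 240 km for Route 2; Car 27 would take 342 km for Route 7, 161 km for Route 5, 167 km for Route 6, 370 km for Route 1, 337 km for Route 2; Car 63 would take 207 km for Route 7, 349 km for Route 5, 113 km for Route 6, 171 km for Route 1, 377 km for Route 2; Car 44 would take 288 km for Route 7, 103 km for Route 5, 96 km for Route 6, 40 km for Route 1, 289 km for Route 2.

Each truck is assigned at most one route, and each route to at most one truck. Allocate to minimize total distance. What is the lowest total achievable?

Minimum total: 656 km

This is the linear assignment problem.
Optimal: Car 70→Route 7 (102 km), Car 31→Route 2 (240 km), Car 27→Route 5 (161 km), Car 63→Route 6 (113 km), Car 44→Route 1 (40 km) — total 102+240+161+113+40 = 656 km.
Column-greedy (each route in turn goes to its cheapest remaining truck) gives 774 km, worse by 118.
Next-best assignment: Car 70→Route 7, Car 31→Route 5, Car 27→Route 2, Car 63→Route 6, Car 44→Route 1 = 660 km.
Checked against all permutations: 656 km is optimal.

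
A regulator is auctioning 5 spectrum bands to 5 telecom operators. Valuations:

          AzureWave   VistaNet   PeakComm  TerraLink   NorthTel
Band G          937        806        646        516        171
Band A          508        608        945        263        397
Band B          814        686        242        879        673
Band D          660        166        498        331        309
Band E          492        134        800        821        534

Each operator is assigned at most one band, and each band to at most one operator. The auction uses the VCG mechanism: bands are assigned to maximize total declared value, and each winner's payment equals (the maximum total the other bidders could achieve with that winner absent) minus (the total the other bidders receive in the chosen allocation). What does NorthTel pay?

NorthTel pays $157M.

Efficient allocation: AzureWave→Band D ($660M), VistaNet→Band G ($806M), PeakComm→Band A ($945M), TerraLink→Band E ($821M), NorthTel→Band B ($673M); total welfare W = $3905M.
NorthTel receives Band B at value $673M, so the others get W − 673 = $3232M.
Without NorthTel: best allocation of the remaining 4 bidders over all 5 bands is AzureWave→Band G ($937M), VistaNet→Band B ($686M), PeakComm→Band A ($945M), TerraLink→Band E ($821M), total $3389M.
VCG payment = (others' best without NorthTel) − (others' welfare with NorthTel) = 3389 − 3232 = $157M.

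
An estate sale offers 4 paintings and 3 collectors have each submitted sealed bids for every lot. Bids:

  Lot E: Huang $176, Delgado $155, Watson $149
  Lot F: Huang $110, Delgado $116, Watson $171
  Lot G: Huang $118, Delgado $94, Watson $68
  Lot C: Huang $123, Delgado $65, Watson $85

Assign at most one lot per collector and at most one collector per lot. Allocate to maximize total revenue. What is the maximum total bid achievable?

Max total: $449

This is a one-to-one assignment (maximum-weight bipartite matching).
Optimal: Huang→Lot C ($123), Delgado→Lot E ($155), Watson→Lot F ($171) — total 123+155+171 = $449.
Checked against all permutations: $449 is optimal.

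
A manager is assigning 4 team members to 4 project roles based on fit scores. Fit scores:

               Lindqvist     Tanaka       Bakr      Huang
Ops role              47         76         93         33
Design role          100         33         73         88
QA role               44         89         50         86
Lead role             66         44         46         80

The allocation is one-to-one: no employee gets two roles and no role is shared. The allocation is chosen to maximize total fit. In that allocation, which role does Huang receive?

Huang receives Lead role.

This is the linear assignment problem.
Optimal: Lindqvist→Design role (100 pts), Tanaka→QA role (89 pts), Bakr→Ops role (93 pts), Huang→Lead role (80 pts) — total 100+89+93+80 = 362 pts.
Swapping Huang↔Bakr (Huang→Ops role 33 pts, Bakr→Lead role 46 pts) loses 94.
Every other assignment is strictly worse.
Huang's own top role is Design role (88 pts), but forcing Huang→Design role and reassigning the rest optimally gives only 336 pts — worse by 26.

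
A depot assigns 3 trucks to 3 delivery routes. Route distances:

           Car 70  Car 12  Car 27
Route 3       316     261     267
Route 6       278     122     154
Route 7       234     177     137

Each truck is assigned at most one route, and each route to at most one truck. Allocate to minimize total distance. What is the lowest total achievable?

Minimum total: 575 km

Optimal: Car 70→Route 3 (316 km), Car 12→Route 6 (122 km), Car 27→Route 7 (137 km) — total 316+122+137 = 575 km.
Column-greedy (each route in turn goes to its cheapest remaining truck) gives 649 km, worse by 74.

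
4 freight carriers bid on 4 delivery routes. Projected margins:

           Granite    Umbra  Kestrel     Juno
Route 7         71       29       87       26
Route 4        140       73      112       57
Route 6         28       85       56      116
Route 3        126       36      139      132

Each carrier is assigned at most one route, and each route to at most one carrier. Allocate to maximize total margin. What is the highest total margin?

Optimal: Granite→Route 4 ($140k), Umbra→Route 6 ($85k), Kestrel→Route 7 ($87k), Juno→Route 3 ($132k) — total 140+85+87+132 = $444k.
Max-entry greedy (repeatedly take the single best remaining cell) gives $424k, worse by 20.

Maximum total: $444k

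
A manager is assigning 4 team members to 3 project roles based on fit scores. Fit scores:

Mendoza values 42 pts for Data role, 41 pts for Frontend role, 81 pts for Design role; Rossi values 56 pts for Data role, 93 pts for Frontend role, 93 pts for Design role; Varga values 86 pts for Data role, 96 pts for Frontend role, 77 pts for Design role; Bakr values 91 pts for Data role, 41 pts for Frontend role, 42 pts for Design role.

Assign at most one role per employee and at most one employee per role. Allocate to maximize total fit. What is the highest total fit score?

Maximum total: 280 pts

Optimal: Bakr→Data role (91 pts), Varga→Frontend role (96 pts), Rossi→Design role (93 pts) — total 91+96+93 = 280 pts.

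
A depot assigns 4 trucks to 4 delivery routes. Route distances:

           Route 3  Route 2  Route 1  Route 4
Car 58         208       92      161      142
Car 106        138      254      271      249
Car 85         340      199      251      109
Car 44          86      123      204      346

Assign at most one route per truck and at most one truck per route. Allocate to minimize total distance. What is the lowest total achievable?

Optimal: Car 58→Route 1 (161 km), Car 106→Route 3 (138 km), Car 85→Route 4 (109 km), Car 44→Route 2 (123 km) — total 161+138+109+123 = 531 km.
Min-entry greedy (repeatedly take the single cheapest remaining cell) gives 558 km, worse by 27.
Next-best assignment: Car 58→Route 2, Car 106→Route 3, Car 85→Route 4, Car 44→Route 1 = 543 km.
Every other assignment is strictly worse.

Min total: 531 km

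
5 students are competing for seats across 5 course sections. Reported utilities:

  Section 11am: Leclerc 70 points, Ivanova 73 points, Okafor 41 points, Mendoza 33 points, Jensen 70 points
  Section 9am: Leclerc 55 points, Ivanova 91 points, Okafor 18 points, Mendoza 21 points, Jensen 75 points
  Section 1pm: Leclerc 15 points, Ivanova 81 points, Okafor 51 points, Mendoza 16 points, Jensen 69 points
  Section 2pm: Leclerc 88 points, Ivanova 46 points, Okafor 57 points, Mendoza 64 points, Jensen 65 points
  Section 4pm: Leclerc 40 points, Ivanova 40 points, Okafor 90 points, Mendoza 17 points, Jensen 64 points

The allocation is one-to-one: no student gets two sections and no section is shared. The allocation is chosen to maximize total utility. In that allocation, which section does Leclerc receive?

Optimal: Leclerc→Section 11am (70 points), Ivanova→Section 9am (91 points), Okafor→Section 4pm (90 points), Mendoza→Section 2pm (64 points), Jensen→Section 1pm (69 points) — total 70+91+90+64+69 = 384 points.
Column-greedy (each section in turn goes to its best remaining student) gives 304 points, worse by 80.
Next-best assignment: Leclerc→Section 11am, Ivanova→Section 1pm, Okafor→Section 4pm, Mendoza→Section 2pm, Jensen→Section 9am = 380 points.
Every other assignment is strictly worse.
Leclerc's own top section is Section 2pm (88 points), but forcing Leclerc→Section 2pm and reassigning the rest optimally gives only 371 points — worse by 13.

Leclerc receives Section 11am.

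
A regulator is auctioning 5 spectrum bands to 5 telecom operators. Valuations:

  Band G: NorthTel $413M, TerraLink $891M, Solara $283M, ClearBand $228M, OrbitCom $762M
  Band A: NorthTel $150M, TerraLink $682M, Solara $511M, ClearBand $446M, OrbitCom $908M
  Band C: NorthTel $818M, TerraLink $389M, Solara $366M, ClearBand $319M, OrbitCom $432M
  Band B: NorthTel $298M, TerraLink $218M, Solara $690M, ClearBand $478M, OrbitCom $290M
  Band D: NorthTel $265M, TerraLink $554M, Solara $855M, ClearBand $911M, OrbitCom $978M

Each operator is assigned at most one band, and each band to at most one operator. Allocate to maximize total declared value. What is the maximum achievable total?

Maximum total: $4218M

Optimal: NorthTel→Band C ($818M), TerraLink→Band G ($891M), Solara→Band B ($690M), ClearBand→Band D ($911M), OrbitCom→Band A ($908M) — total 818+891+690+911+908 = $4218M.
Max-entry greedy (repeatedly take the single best remaining cell) gives $3823M, worse by 395.
Next-best assignment: NorthTel→Band C, TerraLink→Band G, Solara→Band D, ClearBand→Band B, OrbitCom→Band A = $3950M.
Swapping Solara↔ClearBand (Solara→Band D $855M, ClearBand→Band B $478M) loses 268.
No other one-to-one assignment exceeds $4218M.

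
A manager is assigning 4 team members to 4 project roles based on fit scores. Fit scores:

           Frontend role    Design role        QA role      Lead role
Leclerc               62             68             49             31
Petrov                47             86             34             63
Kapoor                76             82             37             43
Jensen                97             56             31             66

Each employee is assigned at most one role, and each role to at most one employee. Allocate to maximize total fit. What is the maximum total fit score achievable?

Optimal: Leclerc→QA role (49 pts), Petrov→Lead role (63 pts), Kapoor→Design role (82 pts), Jensen→Frontend role (97 pts) — total 49+63+82+97 = 291 pts.
Row-greedy (each employee in turn takes its best remaining role) gives 238 pts, worse by 53.
Next-best assignment: Leclerc→QA role, Petrov→Design role, Kapoor→Frontend role, Jensen→Lead role = 277 pts.
Checked against all permutations: 291 pts is optimal.

Max total: 291 pts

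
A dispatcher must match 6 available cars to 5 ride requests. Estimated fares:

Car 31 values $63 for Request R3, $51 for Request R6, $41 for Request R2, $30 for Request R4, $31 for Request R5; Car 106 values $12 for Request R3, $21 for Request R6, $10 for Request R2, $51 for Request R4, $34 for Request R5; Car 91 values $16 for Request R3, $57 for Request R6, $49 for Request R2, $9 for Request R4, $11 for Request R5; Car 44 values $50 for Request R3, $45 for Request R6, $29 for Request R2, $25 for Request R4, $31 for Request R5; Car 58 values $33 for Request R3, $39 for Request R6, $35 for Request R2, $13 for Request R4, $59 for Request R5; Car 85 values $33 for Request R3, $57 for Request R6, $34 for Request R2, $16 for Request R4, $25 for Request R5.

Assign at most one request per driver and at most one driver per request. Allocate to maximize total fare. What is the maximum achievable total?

Maximum total: $279

Optimal: Car 31→Request R3 ($63), Car 85→Request R6 ($57), Car 91→Request R2 ($49), Car 106→Request R4 ($51), Car 58→Request R5 ($59) — total 63+57+49+51+59 = $279.
Row-greedy (each driver in turn takes its best remaining request) gives $237, worse by 42.
Next-best assignment: Car 31→Request R3, Car 44→Request R6, Car 91→Request R2, Car 106→Request R4, Car 58→Request R5 = $267.
Swapping Car 31↔Car 58 (Car 31→Request R5 $31, Car 58→Request R3 $33) loses 58.
Checked against all permutations: $279 is optimal.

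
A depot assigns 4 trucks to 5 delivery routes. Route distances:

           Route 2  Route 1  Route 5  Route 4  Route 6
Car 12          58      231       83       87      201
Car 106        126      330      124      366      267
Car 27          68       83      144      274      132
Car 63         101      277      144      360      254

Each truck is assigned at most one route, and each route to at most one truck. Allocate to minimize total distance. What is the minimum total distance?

Optimal: Car 12→Route 4 (87 km), Car 106→Route 5 (124 km), Car 27→Route 1 (83 km), Car 63→Route 2 (101 km) — total 87+124+83+101 = 395 km.
Next-best assignment: Car 12→Route 4, Car 106→Route 2, Car 27→Route 1, Car 63→Route 5 = 440 km.
Swapping Car 63↔Car 106 (Car 63→Route 5 144 km, Car 106→Route 2 126 km) adds 45.
Every other assignment is strictly worse.

Minimum total: 395 km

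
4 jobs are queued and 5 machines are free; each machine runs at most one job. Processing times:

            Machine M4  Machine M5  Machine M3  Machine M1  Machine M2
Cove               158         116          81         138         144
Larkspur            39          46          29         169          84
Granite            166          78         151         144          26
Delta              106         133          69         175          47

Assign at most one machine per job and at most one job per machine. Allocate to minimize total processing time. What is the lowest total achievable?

Min total: 245 min

Optimal: Cove→Machine M3 (81 min), Larkspur→Machine M4 (39 min), Granite→Machine M5 (78 min), Delta→Machine M2 (47 min) — total 81+39+78+47 = 245 min.
Row-greedy (each job in turn takes its cheapest remaining machine) gives 279 min, worse by 34.
Swapping Cove↔Larkspur (Cove→Machine M4 158 min, Larkspur→Machine M3 29 min) adds 67.
Checked against all permutations: 245 min is optimal.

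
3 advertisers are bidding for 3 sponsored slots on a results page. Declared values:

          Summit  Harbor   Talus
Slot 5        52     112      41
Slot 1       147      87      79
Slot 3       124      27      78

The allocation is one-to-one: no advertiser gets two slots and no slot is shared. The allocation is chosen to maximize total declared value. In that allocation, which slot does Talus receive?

Talus receives Slot 3.

Optimal: Summit→Slot 1 ($147), Harbor→Slot 5 ($112), Talus→Slot 3 ($78) — total 147+112+78 = $337.
Next-best assignment: Summit→Slot 3, Harbor→Slot 5, Talus→Slot 1 = $315.
Swapping Summit↔Talus (Summit→Slot 3 $124, Talus→Slot 1 $79) loses 22.
Checked against all permutations: $337 is optimal.
Talus's own top slot is Slot 1 ($79), but forcing Talus→Slot 1 and reassigning the rest optimally gives only $315 — worse by 22.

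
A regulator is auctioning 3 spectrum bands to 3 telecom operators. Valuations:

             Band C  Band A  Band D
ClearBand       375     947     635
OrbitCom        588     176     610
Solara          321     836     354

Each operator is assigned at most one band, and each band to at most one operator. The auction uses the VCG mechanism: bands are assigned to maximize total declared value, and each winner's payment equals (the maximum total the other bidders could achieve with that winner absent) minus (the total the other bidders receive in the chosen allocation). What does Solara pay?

Solara pays $334M.

Efficient allocation: ClearBand→Band D ($635M), OrbitCom→Band C ($588M), Solara→Band A ($836M); total welfare W = $2059M.
Solara receives Band A at value $836M, so the others get W − 836 = $1223M.
Without Solara: best allocation of the remaining 2 bidders over all 3 bands is ClearBand→Band A ($947M), OrbitCom→Band D ($610M), total $1557M.
VCG payment = (others' best without Solara) − (others' welfare with Solara) = 1557 − 1223 = $334M.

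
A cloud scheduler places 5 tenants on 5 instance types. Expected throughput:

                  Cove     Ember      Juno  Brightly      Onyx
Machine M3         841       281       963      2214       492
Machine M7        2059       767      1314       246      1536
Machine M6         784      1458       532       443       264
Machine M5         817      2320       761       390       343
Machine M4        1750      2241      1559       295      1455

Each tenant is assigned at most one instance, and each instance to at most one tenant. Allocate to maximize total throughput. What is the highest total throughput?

Optimal: Cove→Machine M7 (2059 ops/s), Ember→Machine M5 (2320 ops/s), Juno→Machine M6 (532 ops/s), Brightly→Machine M3 (2214 ops/s), Onyx→Machine M4 (1455 ops/s) — total 2059+2320+532+2214+1455 = 8580 ops/s.
Checked against all permutations: 8580 ops/s is optimal.

Max total: 8580 ops/s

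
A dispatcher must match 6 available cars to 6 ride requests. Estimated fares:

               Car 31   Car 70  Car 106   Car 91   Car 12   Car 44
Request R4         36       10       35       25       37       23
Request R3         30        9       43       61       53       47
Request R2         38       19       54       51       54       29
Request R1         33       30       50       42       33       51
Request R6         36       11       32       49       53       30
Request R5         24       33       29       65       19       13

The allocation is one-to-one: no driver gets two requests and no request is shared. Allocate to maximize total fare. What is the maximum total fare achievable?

Optimal: Car 31→Request R4 ($36), Car 70→Request R5 ($33), Car 106→Request R2 ($54), Car 91→Request R3 ($61), Car 12→Request R6 ($53), Car 44→Request R1 ($51) — total 36+33+54+61+53+51 = $288.
Column-greedy (each request in turn goes to its best remaining driver) gives $272, worse by 16.
No other one-to-one assignment exceeds $288.

Max total: $288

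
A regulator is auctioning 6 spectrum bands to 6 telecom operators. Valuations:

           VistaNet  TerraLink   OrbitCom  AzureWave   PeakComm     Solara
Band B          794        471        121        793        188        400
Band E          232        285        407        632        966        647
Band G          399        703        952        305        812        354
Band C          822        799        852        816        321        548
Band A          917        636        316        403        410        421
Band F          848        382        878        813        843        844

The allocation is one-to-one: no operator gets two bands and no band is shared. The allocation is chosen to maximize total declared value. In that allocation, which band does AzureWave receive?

Treat this as an assignment problem: match each operator to one band.
Optimal: VistaNet→Band A ($917M), TerraLink→Band C ($799M), OrbitCom→Band G ($952M), AzureWave→Band B ($793M), PeakComm→Band E ($966M), Solara→Band F ($844M) — total 917+799+952+793+966+844 = $5271M.
Max-entry greedy (repeatedly take the single best remaining cell) gives $4966M, worse by 305.
Next-best assignment: VistaNet→Band A, TerraLink→Band G, OrbitCom→Band C, AzureWave→Band B, PeakComm→Band E, Solara→Band F = $5075M.
AzureWave's own top band is Band C ($816M), but forcing AzureWave→Band C and reassigning the rest optimally gives only $5008M — worse by 263.

AzureWave receives Band B.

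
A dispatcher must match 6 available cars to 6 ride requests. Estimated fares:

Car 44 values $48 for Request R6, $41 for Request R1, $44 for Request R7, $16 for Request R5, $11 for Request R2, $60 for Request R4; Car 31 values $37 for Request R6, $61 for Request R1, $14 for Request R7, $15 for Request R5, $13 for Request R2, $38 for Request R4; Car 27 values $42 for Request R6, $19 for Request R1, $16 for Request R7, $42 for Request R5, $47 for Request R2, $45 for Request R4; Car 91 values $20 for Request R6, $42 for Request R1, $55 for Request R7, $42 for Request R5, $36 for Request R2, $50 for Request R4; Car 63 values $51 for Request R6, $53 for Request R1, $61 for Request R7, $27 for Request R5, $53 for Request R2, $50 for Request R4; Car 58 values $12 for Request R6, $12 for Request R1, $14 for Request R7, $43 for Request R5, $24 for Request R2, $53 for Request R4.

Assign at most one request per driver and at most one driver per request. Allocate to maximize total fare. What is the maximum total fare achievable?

Maximum total: $317

Optimal: Car 44→Request R4 ($60), Car 31→Request R1 ($61), Car 27→Request R2 ($47), Car 91→Request R7 ($55), Car 63→Request R6 ($51), Car 58→Request R5 ($43) — total 60+61+47+55+51+43 = $317.
Next-best assignment: Car 44→Request R4, Car 31→Request R1, Car 27→Request R6, Car 91→Request R7, Car 63→Request R2, Car 58→Request R5 = $314.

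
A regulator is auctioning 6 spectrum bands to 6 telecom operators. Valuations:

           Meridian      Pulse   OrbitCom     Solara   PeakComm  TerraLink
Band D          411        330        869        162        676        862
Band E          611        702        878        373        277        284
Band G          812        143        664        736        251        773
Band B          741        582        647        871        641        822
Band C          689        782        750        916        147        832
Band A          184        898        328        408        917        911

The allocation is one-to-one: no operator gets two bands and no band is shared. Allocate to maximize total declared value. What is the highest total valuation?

Max total: $5122M

Optimal: Meridian→Band G ($812M), Pulse→Band C ($782M), OrbitCom→Band E ($878M), Solara→Band B ($871M), PeakComm→Band A ($917M), TerraLink→Band D ($862M) — total 812+782+878+871+917+862 = $5122M.
Max-entry greedy (repeatedly take the single best remaining cell) gives $4967M, worse by 155.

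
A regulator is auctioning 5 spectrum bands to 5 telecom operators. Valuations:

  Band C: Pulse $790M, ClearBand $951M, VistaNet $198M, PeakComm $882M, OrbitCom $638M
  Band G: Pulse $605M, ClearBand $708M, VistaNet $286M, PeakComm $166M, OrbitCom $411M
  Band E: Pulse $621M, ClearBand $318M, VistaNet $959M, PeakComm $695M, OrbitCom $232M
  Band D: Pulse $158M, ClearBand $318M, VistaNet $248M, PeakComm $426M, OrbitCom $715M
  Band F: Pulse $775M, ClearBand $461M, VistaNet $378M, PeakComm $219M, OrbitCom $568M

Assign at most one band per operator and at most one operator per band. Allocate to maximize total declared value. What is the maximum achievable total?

Optimal: Pulse→Band F ($775M), ClearBand→Band G ($708M), VistaNet→Band E ($959M), PeakComm→Band C ($882M), OrbitCom→Band D ($715M) — total 775+708+959+882+715 = $4039M.
Max-entry greedy (repeatedly take the single best remaining cell) gives $3566M, worse by 473.
Checked against all permutations: $4039M is optimal.

Maximum total: $4039M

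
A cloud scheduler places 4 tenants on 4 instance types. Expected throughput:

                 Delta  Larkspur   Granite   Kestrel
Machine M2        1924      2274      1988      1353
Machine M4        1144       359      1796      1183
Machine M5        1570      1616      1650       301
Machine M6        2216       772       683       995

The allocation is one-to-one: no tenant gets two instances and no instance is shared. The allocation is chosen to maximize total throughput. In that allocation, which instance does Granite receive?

Granite receives Machine M5.

Treat this as an assignment problem: match each tenant to one instance.
Optimal: Delta→Machine M6 (2216 ops/s), Larkspur→Machine M2 (2274 ops/s), Granite→Machine M5 (1650 ops/s), Kestrel→Machine M4 (1183 ops/s) — total 2216+2274+1650+1183 = 7323 ops/s.
Every other assignment is strictly worse.
Granite's own top instance is Machine M2 (1988 ops/s), but forcing Granite→Machine M2 and reassigning the rest optimally gives only 7003 ops/s — worse by 320.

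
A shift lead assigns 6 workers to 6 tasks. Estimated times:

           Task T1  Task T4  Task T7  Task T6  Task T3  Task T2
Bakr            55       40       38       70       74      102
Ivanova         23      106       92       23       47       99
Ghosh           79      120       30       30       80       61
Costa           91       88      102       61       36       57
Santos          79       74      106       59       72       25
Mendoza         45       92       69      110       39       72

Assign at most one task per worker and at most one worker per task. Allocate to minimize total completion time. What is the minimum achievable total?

Minimum total: 199 min

Optimal: Bakr→Task T4 (40 min), Ivanova→Task T6 (23 min), Ghosh→Task T7 (30 min), Costa→Task T3 (36 min), Santos→Task T2 (25 min), Mendoza→Task T1 (45 min) — total 40+23+30+36+25+45 = 199 min.
Next-best assignment: Bakr→Task T4, Ivanova→Task T1, Ghosh→Task T7, Costa→Task T6, Santos→Task T2, Mendoza→Task T3 = 218 min.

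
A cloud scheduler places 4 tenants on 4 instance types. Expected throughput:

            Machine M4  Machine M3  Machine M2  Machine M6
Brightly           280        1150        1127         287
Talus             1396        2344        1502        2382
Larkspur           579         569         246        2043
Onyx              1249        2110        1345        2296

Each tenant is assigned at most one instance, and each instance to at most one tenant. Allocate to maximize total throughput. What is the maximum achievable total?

Max total: 6763 ops/s

This is a one-to-one assignment (maximum-weight bipartite matching).
Optimal: Brightly→Machine M2 (1127 ops/s), Talus→Machine M3 (2344 ops/s), Larkspur→Machine M6 (2043 ops/s), Onyx→Machine M4 (1249 ops/s) — total 1127+2344+2043+1249 = 6763 ops/s.
Row-greedy (each tenant in turn takes its best remaining instance) gives 5456 ops/s, worse by 1307.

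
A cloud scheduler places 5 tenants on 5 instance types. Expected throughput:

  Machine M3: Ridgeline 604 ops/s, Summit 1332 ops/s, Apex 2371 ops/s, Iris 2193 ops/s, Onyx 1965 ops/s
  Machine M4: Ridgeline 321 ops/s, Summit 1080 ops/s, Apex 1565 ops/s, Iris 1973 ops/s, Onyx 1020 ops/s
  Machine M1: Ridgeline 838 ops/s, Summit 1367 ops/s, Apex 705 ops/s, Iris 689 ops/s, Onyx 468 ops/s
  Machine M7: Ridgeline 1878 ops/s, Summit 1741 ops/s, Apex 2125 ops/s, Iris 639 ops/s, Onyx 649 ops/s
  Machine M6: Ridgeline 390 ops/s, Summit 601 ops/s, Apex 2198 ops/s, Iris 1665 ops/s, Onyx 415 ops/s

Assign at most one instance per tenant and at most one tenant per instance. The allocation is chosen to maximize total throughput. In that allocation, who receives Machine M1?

Treat this as an assignment problem: match each tenant to one instance.
Optimal: Ridgeline→Machine M7 (1878 ops/s), Summit→Machine M1 (1367 ops/s), Apex→Machine M6 (2198 ops/s), Iris→Machine M4 (1973 ops/s), Onyx→Machine M3 (1965 ops/s) — total 1878+1367+2198+1973+1965 = 9381 ops/s.
Row-greedy (each tenant in turn takes its best remaining instance) gives 8004 ops/s, worse by 1377.
Summit's own top instance is Machine M7 (1741 ops/s), but forcing Summit→Machine M7 and reassigning the rest optimally gives only 8715 ops/s — worse by 666.

Summit receives Machine M1.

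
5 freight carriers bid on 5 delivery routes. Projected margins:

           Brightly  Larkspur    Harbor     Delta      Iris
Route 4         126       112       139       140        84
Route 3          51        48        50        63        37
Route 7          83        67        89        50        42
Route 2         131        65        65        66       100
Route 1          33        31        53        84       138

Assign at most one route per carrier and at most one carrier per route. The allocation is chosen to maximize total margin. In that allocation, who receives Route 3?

Larkspur receives Route 3.

Optimal: Brightly→Route 2 ($131k), Larkspur→Route 3 ($48k), Harbor→Route 7 ($89k), Delta→Route 4 ($140k), Iris→Route 1 ($138k) — total 131+48+89+140+138 = $546k.
Column-greedy (each route in turn goes to its best remaining carrier) gives $411k, worse by 135.
Next-best assignment: Brightly→Route 2, Larkspur→Route 7, Harbor→Route 4, Delta→Route 3, Iris→Route 1 = $538k.
Larkspur's own top route is Route 4 ($112k), but forcing Larkspur→Route 4 and reassigning the rest optimally gives only $533k — worse by 13.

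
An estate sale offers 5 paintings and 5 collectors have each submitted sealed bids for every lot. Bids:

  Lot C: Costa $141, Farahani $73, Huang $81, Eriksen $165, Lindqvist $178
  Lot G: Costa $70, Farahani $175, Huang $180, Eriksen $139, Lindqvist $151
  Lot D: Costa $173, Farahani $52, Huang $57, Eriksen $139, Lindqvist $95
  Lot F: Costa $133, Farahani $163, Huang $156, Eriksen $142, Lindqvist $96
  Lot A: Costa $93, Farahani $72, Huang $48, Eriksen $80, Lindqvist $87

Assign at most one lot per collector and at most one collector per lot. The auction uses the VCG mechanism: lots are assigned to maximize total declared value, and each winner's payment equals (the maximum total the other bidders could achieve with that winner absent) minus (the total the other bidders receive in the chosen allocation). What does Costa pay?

Efficient allocation: Costa→Lot D ($173), Farahani→Lot F ($163), Huang→Lot G ($180), Eriksen→Lot A ($80), Lindqvist→Lot C ($178); total welfare W = $774.
Costa receives Lot D at value $173, so the others get W − 173 = $601.
Without Costa: best allocation of the remaining 4 bidders over all 5 lots is Farahani→Lot F ($163), Huang→Lot G ($180), Eriksen→Lot D ($139), Lindqvist→Lot C ($178), total $660.
VCG payment = (others' best without Costa) − (others' welfare with Costa) = 660 − 601 = $59.

Costa pays $59.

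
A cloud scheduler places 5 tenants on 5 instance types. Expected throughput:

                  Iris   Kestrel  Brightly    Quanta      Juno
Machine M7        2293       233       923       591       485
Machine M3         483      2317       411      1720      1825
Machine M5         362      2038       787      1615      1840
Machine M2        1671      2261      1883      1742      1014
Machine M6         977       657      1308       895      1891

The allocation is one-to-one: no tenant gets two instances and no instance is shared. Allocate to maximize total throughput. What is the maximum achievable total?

Max total: 9999 ops/s

This is the linear assignment problem.
Optimal: Iris→Machine M7 (2293 ops/s), Kestrel→Machine M3 (2317 ops/s), Brightly→Machine M2 (1883 ops/s), Quanta→Machine M5 (1615 ops/s), Juno→Machine M6 (1891 ops/s) — total 2293+2317+1883+1615+1891 = 9999 ops/s.
Column-greedy (each instance in turn goes to its best remaining tenant) gives 9228 ops/s, worse by 771.
Checked against all permutations: 9999 ops/s is optimal.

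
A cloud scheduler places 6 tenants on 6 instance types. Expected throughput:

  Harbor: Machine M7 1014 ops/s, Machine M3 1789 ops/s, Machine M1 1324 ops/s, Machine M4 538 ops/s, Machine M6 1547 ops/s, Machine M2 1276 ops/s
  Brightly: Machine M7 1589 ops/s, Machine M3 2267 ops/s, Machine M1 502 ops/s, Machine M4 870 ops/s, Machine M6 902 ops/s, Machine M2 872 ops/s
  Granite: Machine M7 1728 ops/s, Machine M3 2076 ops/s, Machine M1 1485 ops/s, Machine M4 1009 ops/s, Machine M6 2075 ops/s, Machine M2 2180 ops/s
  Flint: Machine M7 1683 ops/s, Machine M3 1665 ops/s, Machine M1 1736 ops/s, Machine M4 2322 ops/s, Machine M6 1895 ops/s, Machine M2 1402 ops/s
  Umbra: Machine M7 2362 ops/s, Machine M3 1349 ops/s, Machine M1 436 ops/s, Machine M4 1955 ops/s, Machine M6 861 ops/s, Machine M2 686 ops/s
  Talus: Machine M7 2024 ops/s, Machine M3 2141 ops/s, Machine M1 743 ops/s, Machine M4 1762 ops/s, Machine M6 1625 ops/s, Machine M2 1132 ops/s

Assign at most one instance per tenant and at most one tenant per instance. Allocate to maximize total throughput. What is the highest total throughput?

Maximum total: 12080 ops/s

This is a one-to-one assignment (maximum-weight bipartite matching).
Optimal: Harbor→Machine M1 (1324 ops/s), Brightly→Machine M3 (2267 ops/s), Granite→Machine M2 (2180 ops/s), Flint→Machine M4 (2322 ops/s), Umbra→Machine M7 (2362 ops/s), Talus→Machine M6 (1625 ops/s) — total 1324+2267+2180+2322+2362+1625 = 12080 ops/s.
Row-greedy (each tenant in turn takes its best remaining instance) gives 9484 ops/s, worse by 2596.
Next-best assignment: Harbor→Machine M6, Brightly→Machine M3, Granite→Machine M2, Flint→Machine M1, Umbra→Machine M7, Talus→Machine M4 = 11854 ops/s.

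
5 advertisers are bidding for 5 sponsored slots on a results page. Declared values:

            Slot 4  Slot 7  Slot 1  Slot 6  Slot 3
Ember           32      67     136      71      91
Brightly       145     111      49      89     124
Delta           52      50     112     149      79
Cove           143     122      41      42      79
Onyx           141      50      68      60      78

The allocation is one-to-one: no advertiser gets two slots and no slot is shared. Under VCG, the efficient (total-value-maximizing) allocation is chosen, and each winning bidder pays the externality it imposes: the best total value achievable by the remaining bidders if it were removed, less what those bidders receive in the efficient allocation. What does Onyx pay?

Onyx pays $21.

Efficient allocation: Ember→Slot 1 ($136), Brightly→Slot 3 ($124), Delta→Slot 6 ($149), Cove→Slot 7 ($122), Onyx→Slot 4 ($141); total welfare W = $672.
Onyx receives Slot 4 at value $141, so the others get W − 141 = $531.
Without Onyx: best allocation of the remaining 4 bidders over all 5 slots is Ember→Slot 1 ($136), Brightly→Slot 4 ($145), Delta→Slot 6 ($149), Cove→Slot 7 ($122), total $552.
VCG payment = (others' best without Onyx) − (others' welfare with Onyx) = 552 − 531 = $21.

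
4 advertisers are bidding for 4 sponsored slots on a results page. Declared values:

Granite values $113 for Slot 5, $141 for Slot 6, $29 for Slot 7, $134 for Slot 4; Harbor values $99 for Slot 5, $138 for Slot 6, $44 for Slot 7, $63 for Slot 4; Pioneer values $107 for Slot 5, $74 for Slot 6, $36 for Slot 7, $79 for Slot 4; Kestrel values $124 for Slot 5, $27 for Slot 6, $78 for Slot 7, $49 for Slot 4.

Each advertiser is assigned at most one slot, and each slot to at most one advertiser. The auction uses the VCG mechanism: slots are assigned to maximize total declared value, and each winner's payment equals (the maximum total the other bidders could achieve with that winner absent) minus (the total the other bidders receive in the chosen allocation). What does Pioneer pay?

Pioneer pays $46.

Efficient allocation: Granite→Slot 4 ($134), Harbor→Slot 6 ($138), Pioneer→Slot 5 ($107), Kestrel→Slot 7 ($78); total welfare W = $457.
Pioneer receives Slot 5 at value $107, so the others get W − 107 = $350.
Without Pioneer: best allocation of the remaining 3 bidders over all 4 slots is Granite→Slot 4 ($134), Harbor→Slot 6 ($138), Kestrel→Slot 5 ($124), total $396.
VCG payment = (others' best without Pioneer) − (others' welfare with Pioneer) = 396 − 350 = $46.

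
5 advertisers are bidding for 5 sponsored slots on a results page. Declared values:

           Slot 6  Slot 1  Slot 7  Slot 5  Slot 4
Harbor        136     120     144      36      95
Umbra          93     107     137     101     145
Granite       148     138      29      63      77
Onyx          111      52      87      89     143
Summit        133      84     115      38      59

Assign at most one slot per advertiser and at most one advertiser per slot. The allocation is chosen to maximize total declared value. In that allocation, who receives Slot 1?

Treat this as an assignment problem: match each advertiser to one slot.
Optimal: Harbor→Slot 7 ($144), Umbra→Slot 5 ($101), Granite→Slot 1 ($138), Onyx→Slot 4 ($143), Summit→Slot 6 ($133) — total 144+101+138+143+133 = $659.
Row-greedy (each advertiser in turn takes its best remaining slot) gives $610, worse by 49.
Next-best assignment: Harbor→Slot 7, Umbra→Slot 4, Granite→Slot 1, Onyx→Slot 5, Summit→Slot 6 = $649.
Every other assignment is strictly worse.
Granite's own top slot is Slot 6 ($148), but forcing Granite→Slot 6 and reassigning the rest optimally gives only $627 — worse by 32.

Granite receives Slot 1.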